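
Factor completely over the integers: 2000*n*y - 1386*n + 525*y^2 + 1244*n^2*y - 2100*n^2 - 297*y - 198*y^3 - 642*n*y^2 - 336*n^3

Group: 2*n*(-168*n^2 + 118*n*y - 126*n + 33*y^2 - 27*y) + (-6*y + 11)*(-168*n^2 + 118*n*y - 126*n + 33*y^2 - 27*y); both groups contain (-168*n^2 + 118*n*y - 126*n + 33*y^2 - 27*y), so (2*n - 6*y + 11) is a factor with cofactor -168*n^2 + 118*n*y - 126*n + 33*y^2 - 27*y.
The cofactor groups again: -168*n^2 + 118*n*y - 126*n + 33*y^2 - 27*y = -12*n*(14*n + 3*y) + (11*y - 9)*(14*n + 3*y); both groups contain (14*n + 3*y), giving -(12*n - 11*y + 9)*(14*n + 3*y).

-(12*n - 11*y + 9)*(14*n + 3*y)*(2*n - 6*y + 11)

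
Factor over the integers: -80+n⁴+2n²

Substitute u = n² to get a quadratic in u, then factor.
n²-8 is irreducible over ℤ (8 is not a perfect square).
n²+10 is irreducible over ℤ (always positive, so no real roots).

(n²+10)(n²-8)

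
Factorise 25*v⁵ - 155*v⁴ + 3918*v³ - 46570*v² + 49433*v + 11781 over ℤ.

(5*v + 1)*(5*v - 7)*(v - 9)*(v² + 4*v + 187)

By the rational root theorem, v = -1/5 is a root, giving the factor (5*v + 1) and quotient 5*v⁴ - 32*v³ + 790*v² - 9472*v + 11781.
Then v = 7/5 is a root, giving the factor (5*v - 7) and quotient v³ - 5*v² + 151*v - 1683.
Next, v = 9 is a root, giving the factor (v - 9) and quotient v² + 4*v + 187.
The quadratic v² + 4*v + 187 has discriminant -732 < 0 and is irreducible over ℤ.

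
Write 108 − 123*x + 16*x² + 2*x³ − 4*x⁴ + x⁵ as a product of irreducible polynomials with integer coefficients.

(x + 3)*(x − 1)*(x − 4)*(x² − 2*x + 9)

Among the possible rational roots, x = 1 is a root, so (x − 1) is a factor; dividing leaves x⁴ − 3*x³ − x² + 15*x − 108.
Then x = 4 is a root, so (x − 4) divides it; the quotient is x³ + x² + 3*x + 27.
Continuing, x = −3 is a root, giving the factor (x + 3) and quotient x² − 2*x + 9.
The quadratic x² − 2*x + 9 has discriminant −32 < 0 and is irreducible over ℤ.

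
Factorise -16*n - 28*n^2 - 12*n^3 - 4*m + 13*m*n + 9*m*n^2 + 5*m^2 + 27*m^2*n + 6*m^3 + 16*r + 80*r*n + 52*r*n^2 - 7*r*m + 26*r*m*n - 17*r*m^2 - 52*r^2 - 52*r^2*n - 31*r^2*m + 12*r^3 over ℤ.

Group: 4*r*(3*r^2 - 7*r*m - 10*r*n - 13*r - 6*m^2 - 3*m*n - 5*m + 3*n^2 + 7*n + 4) + (-m - 4*n)*(3*r^2 - 7*r*m - 10*r*n - 13*r - 6*m^2 - 3*m*n - 5*m + 3*n^2 + 7*n + 4); both groups contain (3*r^2 - 7*r*m - 10*r*n - 13*r - 6*m^2 - 3*m*n - 5*m + 3*n^2 + 7*n + 4), so (4*r - m - 4*n) is a factor with cofactor 3*r^2 - 7*r*m - 10*r*n - 13*r - 6*m^2 - 3*m*n - 5*m + 3*n^2 + 7*n + 4.
The cofactor groups again: 3*r^2 - 7*r*m - 10*r*n - 13*r - 6*m^2 - 3*m*n - 5*m + 3*n^2 + 7*n + 4 = r*(3*r + 2*m - n - 1) + (-3*m - 3*n - 4)*(3*r + 2*m - n - 1); both groups contain (3*r + 2*m - n - 1), giving (r - 3*m - 3*n - 4)*(3*r + 2*m - n - 1).

(r - 3*m - 3*n - 4)*(4*r - m - 4*n)*(3*r + 2*m - n - 1)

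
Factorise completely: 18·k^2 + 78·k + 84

6·(3·k + 7)·(k + 2)

Pull out the common factor 6, then factor the remaining trinomial.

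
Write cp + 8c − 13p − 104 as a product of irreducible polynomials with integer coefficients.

(c − 13)(p + 8)

Group as (cp + 8c) + (−13p − 104) = c(p + 8) − 13(p + 8).
Both groups share the factor (p + 8).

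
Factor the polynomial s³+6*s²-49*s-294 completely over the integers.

(s+6)*(s+7)*(s-7)

Trying the rational-root candidates, s = 7 is a root, so (s-7) divides it; the quotient is s²+13*s+42.
The remaining quadratic factors as (s+6)(s+7).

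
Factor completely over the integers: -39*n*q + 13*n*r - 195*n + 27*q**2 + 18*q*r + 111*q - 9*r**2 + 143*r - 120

-(13*n - 9*q - 9*r + 8)*(3*q - r + 15)

Group: -3*q*(13*n - 9*q - 9*r + 8) + (r - 15)*(13*n - 9*q - 9*r + 8); both groups contain (13*n - 9*q - 9*r + 8).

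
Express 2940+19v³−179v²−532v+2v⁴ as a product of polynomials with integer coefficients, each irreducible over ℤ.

(2v−7)(v+14)(v+5)(v−6)

Testing divisors of the constant over divisors of the leading coefficient, v = −5 is a root, so (v+5) is a factor; dividing leaves 2v³+9v²−224v+588.
Next, v = −14 is a root, giving the factor (v+14) and quotient 2v²−19v+42.
The remaining quadratic factors as (2v−7)(v−6).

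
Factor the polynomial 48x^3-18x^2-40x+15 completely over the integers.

Group as (48x^3-40x) + (-18x^2+15) = 8x(6x^2-5) - 3(6x^2-5).
Both groups share the factor (6x^2-5).

(8x-3)(6x^2-5)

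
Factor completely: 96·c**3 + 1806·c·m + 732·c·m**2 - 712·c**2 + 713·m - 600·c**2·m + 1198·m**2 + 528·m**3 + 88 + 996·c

(12·c + 6·m + 1)·(2·c - 8·m - 11)·(4·c - 11·m - 8)

Group: 4·c·(24·c**2 - 84·c·m - 130·c - 48·m**2 - 74·m - 11) + (-11·m - 8)·(24·c**2 - 84·c·m - 130·c - 48·m**2 - 74·m - 11); both groups contain (24·c**2 - 84·c·m - 130·c - 48·m**2 - 74·m - 11), so (4·c - 11·m - 8) is a factor with cofactor 24·c**2 - 84·c·m - 130·c - 48·m**2 - 74·m - 11.
The cofactor groups again: 24·c**2 - 84·c·m - 130·c - 48·m**2 - 74·m - 11 = 12·c·(2·c - 8·m - 11) + (6·m + 1)·(2·c - 8·m - 11); both groups contain (2·c - 8·m - 11), giving (12·c + 6·m + 1)·(2·c - 8·m - 11).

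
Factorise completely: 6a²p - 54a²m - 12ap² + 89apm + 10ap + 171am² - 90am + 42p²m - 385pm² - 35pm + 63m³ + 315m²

Group: 3a(2ap - 18am - 7pm + 63m²) + (-6p + m + 5)(2ap - 18am - 7pm + 63m²); both groups contain (2ap - 18am - 7pm + 63m²), so (3a - 6p + m + 5) is a factor with cofactor 2ap - 18am - 7pm + 63m².
The cofactor groups again: 2ap - 18am - 7pm + 63m² = p(2a - 7m) - 9m(2a - 7m); both groups contain (2a - 7m), giving (p - 9m)(2a - 7m).

(p - 9m)(2a - 7m)(3a - 6p + m + 5)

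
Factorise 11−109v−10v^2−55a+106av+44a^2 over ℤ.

(11a−v−11)(4a+10v−1)

Group: 4a(11a−v−11) + (10v−1)(11a−v−11); both groups contain (11a−v−11).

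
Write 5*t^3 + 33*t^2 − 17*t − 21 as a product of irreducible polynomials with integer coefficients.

Among the possible rational roots, t = −3/5 is a root, so (5*t + 3) is a factor; dividing leaves t^2 + 6*t − 7.
The remaining quadratic factors as (t − 1)(t + 7).

(5*t + 3)*(t + 7)*(t − 1)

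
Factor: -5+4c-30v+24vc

(4c-5)(6v+1)

Group as (24vc-30v) + (4c-5) = 6v(4c-5) + (4c-5).
Both groups share the factor (4c-5).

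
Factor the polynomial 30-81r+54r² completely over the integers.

3(3r-2)(6r-5)

Pull out the common factor 3, then factor the remaining trinomial.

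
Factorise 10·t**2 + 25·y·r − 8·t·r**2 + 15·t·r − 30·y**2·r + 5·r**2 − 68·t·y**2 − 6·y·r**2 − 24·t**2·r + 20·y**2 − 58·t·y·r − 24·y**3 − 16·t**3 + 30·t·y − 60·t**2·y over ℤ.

Group: 8·t·(−2·t**2 − 6·t·y − 3·t·r − 4·y**2 − 5·y·r − r**2) + (6·y − 5)·(−2·t**2 − 6·t·y − 3·t·r − 4·y**2 − 5·y·r − r**2); both groups contain (−2·t**2 − 6·t·y − 3·t·r − 4·y**2 − 5·y·r − r**2), so (8·t + 6·y − 5) is a factor with cofactor −2·t**2 − 6·t·y − 3·t·r − 4·y**2 − 5·y·r − r**2.
The cofactor groups again: −2·t**2 − 6·t·y − 3·t·r − 4·y**2 − 5·y·r − r**2 = −2·t·(t + y + r) + (−4·y − r)·(t + y + r); both groups contain (t + y + r), giving −(2·t + 4·y + r)·(t + y + r).

−(8·t + 6·y − 5)·(2·t + 4·y + r)·(t + y + r)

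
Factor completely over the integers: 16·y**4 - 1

(2·y + 1)·(2·y - 1)·(4·y**2 + 1)

Write as (4·y**2)² − (1)², then factor 4·y**2 - 1 once more.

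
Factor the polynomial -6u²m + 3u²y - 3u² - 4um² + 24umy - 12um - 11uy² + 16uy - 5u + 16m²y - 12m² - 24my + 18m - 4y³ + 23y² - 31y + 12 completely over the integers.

-(3u + 2m + y - 4)(2m - y + 1)(u - 4y + 3)

Group: 3u(-2um + uy - u + 8my - 6m - 4y² + 7y - 3) + (2m + y - 4)(-2um + uy - u + 8my - 6m - 4y² + 7y - 3); both groups contain (-2um + uy - u + 8my - 6m - 4y² + 7y - 3), so (3u + 2m + y - 4) is a factor with cofactor -2um + uy - u + 8my - 6m - 4y² + 7y - 3.
The cofactor groups again: -2um + uy - u + 8my - 6m - 4y² + 7y - 3 = -u(2m - y + 1) + (4y - 3)(2m - y + 1); both groups contain (2m - y + 1), giving -(u - 4y + 3)(2m - y + 1).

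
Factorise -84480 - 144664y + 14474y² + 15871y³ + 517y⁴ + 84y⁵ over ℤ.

(3y + 10)(4y - 11)(7y + 4)(y² + 5y + 192)

By the rational root theorem, y = -10/3 is a root, so (3y + 10) divides it; the quotient is 28y⁴ + 79y³ + 5027y² - 11932y - 8448.
Next, y = 11/4 is a root, so (4y - 11) divides it; the quotient is 7y³ + 39y² + 1364y + 768.
Continuing, y = -4/7 is a root, so (7y + 4) is a factor; dividing leaves y² + 5y + 192.
The quadratic y² + 5y + 192 has discriminant -743 < 0 and is irreducible over ℤ.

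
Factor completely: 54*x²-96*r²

6*(3*x-4*r)*(3*x+4*r)

Pull out the common factor 6; 9*x²-16*r² is a difference of squares.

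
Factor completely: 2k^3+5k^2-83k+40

(2k-1)(k+8)(k-5)

Among the possible rational roots, k = 5 is a root, so (k-5) divides it; the quotient is 2k^2+15k-8.
The remaining quadratic factors as (2k-1)(k+8).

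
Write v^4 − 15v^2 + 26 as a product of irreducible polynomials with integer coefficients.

Substitute u = v^2 to get a quadratic in u, then factor.
v^2 − 2 is irreducible over ℤ (2 is not a perfect square).
v^2 − 13 is irreducible over ℤ (13 is not a perfect square).

(v^2 − 13)(v^2 − 2)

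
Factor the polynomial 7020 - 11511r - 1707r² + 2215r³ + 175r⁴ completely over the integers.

Testing divisors of the constant over divisors of the leading coefficient, r = -13 is a root, so (r + 13) is a factor; dividing leaves 175r³ - 60r² - 927r + 540.
Next, r = 15/7 is a root, so (7r - 15) divides it; the quotient is 25r² + 45r - 36.
The remaining quadratic factors as (5r + 12)(5r - 3).

(5r + 12)(5r - 3)(7r - 15)(r + 13)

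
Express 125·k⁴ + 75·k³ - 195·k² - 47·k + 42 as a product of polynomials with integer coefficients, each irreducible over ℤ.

(5·k + 3)·(5·k + 7)·(5·k - 2)·(k - 1)

By the rational root theorem, k = -7/5 is a root, so (5·k + 7) divides it; the quotient is 25·k³ - 20·k² - 11·k + 6.
Continuing, k = -3/5 is a root, so (5·k + 3) divides it; the quotient is 5·k² - 7·k + 2.
The remaining quadratic factors as (k - 1)(5·k - 2).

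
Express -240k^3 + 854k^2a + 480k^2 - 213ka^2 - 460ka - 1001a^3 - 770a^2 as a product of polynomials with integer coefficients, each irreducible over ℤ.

Group: 8k(-30k^2 + 133ka + 60k - 143a^2 - 110a) + 7a(-30k^2 + 133ka + 60k - 143a^2 - 110a); both groups contain (-30k^2 + 133ka + 60k - 143a^2 - 110a), so (8k + 7a) is a factor with cofactor -30k^2 + 133ka + 60k - 143a^2 - 110a.
The cofactor groups again: -30k^2 + 133ka + 60k - 143a^2 - 110a = -5k(6k - 11a) + (13a + 10)(6k - 11a); both groups contain (6k - 11a), giving -(5k - 13a - 10)(6k - 11a).

-(6k - 11a)(5k - 13a - 10)(8k + 7a)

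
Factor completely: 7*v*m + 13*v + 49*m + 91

(7*m + 13)*(v + 7)

Group as (7*v*m + 13*v) + (49*m + 91) = v*(7*m + 13) + 7*(7*m + 13).
Both groups share the factor (7*m + 13).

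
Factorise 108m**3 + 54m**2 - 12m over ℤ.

6m(3m + 2)(6m - 1)

Pull out the common factor 6m, then factor the remaining trinomial.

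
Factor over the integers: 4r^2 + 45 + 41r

(4r + 5)(r + 9)

Need a pair with product 4·45 = 180 and sum 41: that's 5 and 36.
Split the middle term: 4r^2 + 5r + 36r + 45 = r(4r + 5) + 9(4r + 5).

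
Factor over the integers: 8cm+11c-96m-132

(8m+11)(c-12)

Group as (8cm+11c) + (-96m-132) = c(8m+11) - 12(8m+11).
Both groups share the factor (8m+11).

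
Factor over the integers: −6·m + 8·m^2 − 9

Need a pair with product 8·(−9) = −72 and sum −6: that's 6 and −12.
Split the middle term: 8·m^2 + 6·m − 12·m − 9 = 2·m·(4·m + 3) − 3·(4·m + 3).

(2·m − 3)·(4·m + 3)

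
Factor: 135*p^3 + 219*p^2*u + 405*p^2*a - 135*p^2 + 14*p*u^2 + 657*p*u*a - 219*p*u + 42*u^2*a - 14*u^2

(15*p + u)*(p + 3*a - 1)*(9*p + 14*u)

Group: p*(135*p^2 + 219*p*u + 14*u^2) + (3*a - 1)*(135*p^2 + 219*p*u + 14*u^2); both groups contain (135*p^2 + 219*p*u + 14*u^2), so (p + 3*a - 1) is a factor with cofactor 135*p^2 + 219*p*u + 14*u^2.
The cofactor groups again: 135*p^2 + 219*p*u + 14*u^2 = 9*p*(15*p + u) + 14*u*(15*p + u); both groups contain (15*p + u), giving (9*p + 14*u)*(15*p + u).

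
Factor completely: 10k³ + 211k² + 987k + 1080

Among the possible rational roots, k = -9/2 is a root, so (2k + 9) is a factor; dividing leaves 5k² + 83k + 120.
The remaining quadratic factors as (k + 15)(5k + 8).

(2k + 9)(5k + 8)(k + 15)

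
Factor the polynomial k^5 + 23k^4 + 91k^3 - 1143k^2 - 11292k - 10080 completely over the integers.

By the rational root theorem, k = 8 is a root, so (k - 8) is a factor; dividing leaves k^4 + 31k^3 + 339k^2 + 1569k + 1260.
Then k = -15 is a root, so (k + 15) divides it; the quotient is k^3 + 16k^2 + 99k + 84.
Continuing, k = -1 is a root, so (k + 1) is a factor; dividing leaves k^2 + 15k + 84.
The quadratic k^2 + 15k + 84 has discriminant -111 < 0 and is irreducible over ℤ.

(k + 1)(k + 15)(k - 8)(k^2 + 15k + 84)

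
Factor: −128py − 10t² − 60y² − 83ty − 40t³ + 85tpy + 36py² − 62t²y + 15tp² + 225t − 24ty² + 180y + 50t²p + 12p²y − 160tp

Group: 5t(−8t² + 10tp − 6ty − 2t + 3p² + 9py − 32p − 15y + 45) + 4y(−8t² + 10tp − 6ty − 2t + 3p² + 9py − 32p − 15y + 45); both groups contain (−8t² + 10tp − 6ty − 2t + 3p² + 9py − 32p − 15y + 45), so (5t + 4y) is a factor with cofactor −8t² + 10tp − 6ty − 2t + 3p² + 9py − 32p − 15y + 45.
The cofactor groups again: −8t² + 10tp − 6ty − 2t + 3p² + 9py − 32p − 15y + 45 = −2t(4t + p + 3y − 9) + (3p − 5)(4t + p + 3y − 9); both groups contain (4t + p + 3y − 9), giving −(2t − 3p + 5)(4t + p + 3y − 9).

−(2t − 3p + 5)(5t + 4y)(4t + p + 3y − 9)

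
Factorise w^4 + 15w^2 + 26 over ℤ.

Substitute u = w^2 to get a quadratic in u, then factor.
w^2 + 2 is irreducible over ℤ (always positive, so no real roots).
w^2 + 13 is irreducible over ℤ (always positive, so no real roots).

(w^2 + 13)(w^2 + 2)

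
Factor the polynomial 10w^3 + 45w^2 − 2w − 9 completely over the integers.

Group as (10w^3 − 2w) + (45w^2 − 9) = 2w(5w^2 − 1) + 9(5w^2 − 1).
Both groups share the factor (5w^2 − 1).

(2w + 9)(5w^2 − 1)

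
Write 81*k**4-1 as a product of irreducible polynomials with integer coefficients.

(3*k+1)*(3*k-1)*(9*k**2+1)

Write as (9*k**2)² − (1)², then factor 9*k**2-1 once more.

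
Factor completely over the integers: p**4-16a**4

(p-2a)(p+2a)(p**2+4a**2)

Write as (p**2)² − (4a**2)², then factor p**2-4a**2 once more.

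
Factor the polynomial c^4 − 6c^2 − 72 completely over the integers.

Substitute u = c^2 to get a quadratic in u, then factor.
c^2 + 6 is irreducible over ℤ (always positive, so no real roots).
c^2 − 12 is irreducible over ℤ (12 is not a perfect square).

(c^2 + 6)(c^2 − 12)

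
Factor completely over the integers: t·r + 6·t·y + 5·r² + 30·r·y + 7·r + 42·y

(t + 5·r + 7)·(r + 6·y)

Group: r·(t + 5·r + 7) + 6·y·(t + 5·r + 7); both groups contain (t + 5·r + 7).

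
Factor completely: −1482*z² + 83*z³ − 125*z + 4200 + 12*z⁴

(3*z + 5)*(4*z − 7)*(z + 15)*(z − 8)

Trying the rational-root candidates, z = −15 is a root, so (z + 15) is a factor; dividing leaves 12*z³ − 97*z² − 27*z + 280.
Then z = −5/3 is a root, giving the factor (3*z + 5) and quotient 4*z² − 39*z + 56.
The remaining quadratic factors as (4*z − 7)(z − 8).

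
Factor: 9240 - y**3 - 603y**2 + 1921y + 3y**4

(3y + 8)(y + 15)(y - 11)(y - 7)

Testing divisors of the constant over divisors of the leading coefficient, y = -15 is a root, so (y + 15) divides it; the quotient is 3y**3 - 46y**2 + 87y + 616.
Then y = -8/3 is a root, giving the factor (3y + 8) and quotient y**2 - 18y + 77.
The remaining quadratic factors as (y - 7)(y - 11).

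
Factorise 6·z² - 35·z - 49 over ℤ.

Need a pair with product 6·(-49) = -294 and sum -35: that's -42 and 7.
Split the middle term: 6·z² - 42·z + 7·z - 49 = 6·z·(z - 7) + 7·(z - 7).

(6·z + 7)·(z - 7)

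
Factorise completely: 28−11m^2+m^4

Substitute u = m^2 to get a quadratic in u, then factor.
m^2−7 is irreducible over ℤ (7 is not a perfect square).
m^2−4 is a difference of squares.

(m+2)(m−2)(m^2−7)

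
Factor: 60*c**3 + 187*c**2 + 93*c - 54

Testing divisors of the constant over divisors of the leading coefficient, c = -9/4 is a root, so (4*c + 9) is a factor; dividing leaves 15*c**2 + 13*c - 6.
The remaining quadratic factors as (5*c + 6)(3*c - 1).

(3*c - 1)*(4*c + 9)*(5*c + 6)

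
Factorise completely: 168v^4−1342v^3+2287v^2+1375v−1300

(4v−13)(6v+5)(7v−4)(v−5)

Trying the rational-root candidates, v = 13/4 is a root, giving the factor (4v−13) and quotient 42v^3−199v^2−75v+100.
Continuing, v = −5/6 is a root, so (6v+5) is a factor; dividing leaves 7v^2−39v+20.
The remaining quadratic factors as (7v−4)(v−5).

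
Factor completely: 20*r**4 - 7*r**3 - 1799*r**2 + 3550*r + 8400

By the rational root theorem, r = -10 is a root, so (r + 10) is a factor; dividing leaves 20*r**3 - 207*r**2 + 271*r + 840.
Continuing, r = 15/4 is a root, giving the factor (4*r - 15) and quotient 5*r**2 - 33*r - 56.
The remaining quadratic factors as (r - 8)(5*r + 7).

(4*r - 15)*(5*r + 7)*(r + 10)*(r - 8)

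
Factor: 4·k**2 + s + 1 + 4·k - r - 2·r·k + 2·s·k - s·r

Group: -r·(s + 2·k + 1) + (2·k + 1)·(s + 2·k + 1); both groups contain (s + 2·k + 1).

-(r - 2·k - 1)·(s + 2·k + 1)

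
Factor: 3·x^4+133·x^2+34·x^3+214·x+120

(3·x+4)·(x+2)·(x+3)·(x+5)

Testing divisors of the constant over divisors of the leading coefficient, x = -4/3 is a root, giving the factor (3·x+4) and quotient x^3+10·x^2+31·x+30.
Continuing, x = -5 is a root, so (x+5) divides it; the quotient is x^2+5·x+6.
The remaining quadratic factors as (x+3)(x+2).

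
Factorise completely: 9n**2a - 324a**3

Pull out the common factor 9a; n**2 - 36a**2 is a difference of squares.

9a(n - 6a)(n + 6a)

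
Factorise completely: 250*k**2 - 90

Factor out 10, leaving 25*k**2 - 9, which is a difference of two squares.

10*(5*k + 3)*(5*k - 3)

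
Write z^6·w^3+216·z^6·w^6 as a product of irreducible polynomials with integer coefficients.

w^3·z^6·(6·w+1)·(36·w^2-6·w+1)

Pull out the common factor z^6·w^3, leaving 216·w^3+1.
Recognize a sum of cubes with the parts 6·w and 1.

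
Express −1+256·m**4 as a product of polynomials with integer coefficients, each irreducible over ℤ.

Write as (16·m**2)² − (1)², then factor 16·m**2−1 once more.

(4·m+1)·(4·m−1)·(16·m**2+1)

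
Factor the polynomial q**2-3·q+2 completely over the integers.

(q-1)·(q-2)

Two integers with product 2 and sum -3 are -1 and -2.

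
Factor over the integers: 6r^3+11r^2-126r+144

(2r-3)(3r-8)(r+6)

Testing divisors of the constant over divisors of the leading coefficient, r = 8/3 is a root, giving the factor (3r-8) and quotient 2r^2+9r-18.
The remaining quadratic factors as (r+6)(2r-3).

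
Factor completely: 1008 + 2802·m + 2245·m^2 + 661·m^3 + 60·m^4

By the rational root theorem, m = -7/4 is a root, giving the factor (4·m + 7) and quotient 15·m^3 + 139·m^2 + 318·m + 144.
Next, m = -8/3 is a root, so (3·m + 8) divides it; the quotient is 5·m^2 + 33·m + 18.
The remaining quadratic factors as (5·m + 3)(m + 6).

(3·m + 8)·(4·m + 7)·(5·m + 3)·(m + 6)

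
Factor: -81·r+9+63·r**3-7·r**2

Group as (63·r**3-81·r) + (-7·r**2+9) = 9·r·(7·r**2-9) - (7·r**2-9).
Both groups share the factor (7·r**2-9).

(9·r-1)·(7·r**2-9)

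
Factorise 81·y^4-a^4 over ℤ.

Difference of squares twice: with A = 3·y and B = a, A⁴ − B⁴ = (A² − B²)(A² + B²), and A² − B² factors again.

(3·y-a)·(3·y+a)·(9·y^2+a^2)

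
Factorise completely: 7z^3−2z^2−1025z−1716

(7z+12)(z+11)(z−13)

Testing divisors of the constant over divisors of the leading coefficient, z = −11 is a root, so (z+11) divides it; the quotient is 7z^2−79z−156.
The remaining quadratic factors as (z−13)(7z+12).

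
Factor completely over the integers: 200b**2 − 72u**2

8(5b + 3u)(5b − 3u)

Pull out the common factor 8; 25b**2 − 9u**2 is a difference of squares.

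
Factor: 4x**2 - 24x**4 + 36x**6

Every term has a factor of 4x**2; factoring it out leaves 9x**4 - 6x**2 + 1.
Recognize a perfect-square trinomial with the parts 3x**2 and 1.

4x**2(3x**2 - 1)**2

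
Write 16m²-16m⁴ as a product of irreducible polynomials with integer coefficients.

Pull out the common factor 16m², leaving -m²+1.
Recognize a difference of squares with the parts 1 and m.

-16m²(m+1)(m-1)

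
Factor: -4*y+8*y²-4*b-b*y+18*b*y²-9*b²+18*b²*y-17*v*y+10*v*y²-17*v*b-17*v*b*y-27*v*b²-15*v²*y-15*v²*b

Group: 5*v*(-3*v*b-3*v*y+2*b*y-b+2*y²-y) + (9*b+4)*(-3*v*b-3*v*y+2*b*y-b+2*y²-y); both groups contain (-3*v*b-3*v*y+2*b*y-b+2*y²-y), so (5*v+9*b+4) is a factor with cofactor -3*v*b-3*v*y+2*b*y-b+2*y²-y.
The cofactor groups again: -3*v*b-3*v*y+2*b*y-b+2*y²-y = -b*(3*v-2*y+1) - y*(3*v-2*y+1); both groups contain (3*v-2*y+1), giving -(b+y)*(3*v-2*y+1).

-(3*v-2*y+1)*(5*v+9*b+4)*(b+y)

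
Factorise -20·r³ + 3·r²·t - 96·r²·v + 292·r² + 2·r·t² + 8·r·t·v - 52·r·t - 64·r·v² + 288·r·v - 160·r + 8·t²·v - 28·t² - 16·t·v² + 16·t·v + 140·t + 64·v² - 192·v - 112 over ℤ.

Group: 5·r·(-4·r² - r·t - 16·r·v + 60·r - 4·t·v + 14·t + 16·v - 56) + (-2·t + 4·v + 2)·(-4·r² - r·t - 16·r·v + 60·r - 4·t·v + 14·t + 16·v - 56); both groups contain (-4·r² - r·t - 16·r·v + 60·r - 4·t·v + 14·t + 16·v - 56), so (5·r - 2·t + 4·v + 2) is a factor with cofactor -4·r² - r·t - 16·r·v + 60·r - 4·t·v + 14·t + 16·v - 56.
The cofactor groups again: -4·r² - r·t - 16·r·v + 60·r - 4·t·v + 14·t + 16·v - 56 = -4·r·(r + 4·v - 14) + (-t + 4)·(r + 4·v - 14); both groups contain (r + 4·v - 14), giving -(4·r + t - 4)·(r + 4·v - 14).

-(4·r + t - 4)·(5·r - 2·t + 4·v + 2)·(r + 4·v - 14)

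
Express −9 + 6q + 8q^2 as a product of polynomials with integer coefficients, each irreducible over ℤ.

Need a pair with product 8·(−9) = −72 and sum 6: that's 12 and −6.
Split the middle term: 8q^2 + 12q − 6q − 9 = 4q(2q + 3) − 3(2q + 3).

(2q + 3)(4q − 3)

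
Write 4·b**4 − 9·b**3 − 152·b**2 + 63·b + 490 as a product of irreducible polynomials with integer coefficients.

Among the possible rational roots, b = 2 is a root, so (b − 2) divides it; the quotient is 4·b**3 − b**2 − 154·b − 245.
Next, b = 7 is a root, so (b − 7) divides it; the quotient is 4·b**2 + 27·b + 35.
The remaining quadratic factors as (4·b + 7)(b + 5).

(4·b + 7)·(b + 5)·(b − 2)·(b − 7)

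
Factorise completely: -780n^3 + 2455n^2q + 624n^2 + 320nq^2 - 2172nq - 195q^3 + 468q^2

Group: 4n(-195n^2 - 20nq + 156n + 15q^2 - 36q) - 13q(-195n^2 - 20nq + 156n + 15q^2 - 36q); both groups contain (-195n^2 - 20nq + 156n + 15q^2 - 36q), so (4n - 13q) is a factor with cofactor -195n^2 - 20nq + 156n + 15q^2 - 36q.
The cofactor groups again: -195n^2 - 20nq + 156n + 15q^2 - 36q = -15n(13n - 3q) + (-5q + 12)(13n - 3q); both groups contain (13n - 3q), giving -(15n + 5q - 12)(13n - 3q).

-(13n - 3q)(15n + 5q - 12)(4n - 13q)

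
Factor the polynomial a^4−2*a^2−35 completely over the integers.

Substitute u = a^2 to get a quadratic in u, then factor.
a^2−7 is irreducible over ℤ (7 is not a perfect square).
a^2+5 is irreducible over ℤ (always positive, so no real roots).

(a^2+5)*(a^2−7)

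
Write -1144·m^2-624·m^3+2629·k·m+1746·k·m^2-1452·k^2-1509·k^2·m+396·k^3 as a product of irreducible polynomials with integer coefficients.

(11·k-8·m)·(12·k-13·m)·(3·k-6·m-11)

Group: 11·k·(36·k^2-111·k·m-132·k+78·m^2+143·m) - 8·m·(36·k^2-111·k·m-132·k+78·m^2+143·m); both groups contain (36·k^2-111·k·m-132·k+78·m^2+143·m), so (11·k-8·m) is a factor with cofactor 36·k^2-111·k·m-132·k+78·m^2+143·m.
The cofactor groups again: 36·k^2-111·k·m-132·k+78·m^2+143·m = 12·k·(3·k-6·m-11) - 13·m·(3·k-6·m-11); both groups contain (3·k-6·m-11), giving (12·k-13·m)·(3·k-6·m-11).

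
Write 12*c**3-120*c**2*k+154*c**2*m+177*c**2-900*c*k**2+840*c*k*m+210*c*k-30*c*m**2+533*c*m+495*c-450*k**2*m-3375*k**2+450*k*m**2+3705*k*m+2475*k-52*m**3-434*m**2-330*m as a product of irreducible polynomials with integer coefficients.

Group: 4*c*(3*c**2-30*c*k+37*c*m+33*c-225*k**2+225*k*m+165*k-26*m**2-22*m) + (2*m+15)*(3*c**2-30*c*k+37*c*m+33*c-225*k**2+225*k*m+165*k-26*m**2-22*m); both groups contain (3*c**2-30*c*k+37*c*m+33*c-225*k**2+225*k*m+165*k-26*m**2-22*m), so (4*c+2*m+15) is a factor with cofactor 3*c**2-30*c*k+37*c*m+33*c-225*k**2+225*k*m+165*k-26*m**2-22*m.
The cofactor groups again: 3*c**2-30*c*k+37*c*m+33*c-225*k**2+225*k*m+165*k-26*m**2-22*m = 3*c*(c-15*k+13*m+11) + (15*k-2*m)*(c-15*k+13*m+11); both groups contain (c-15*k+13*m+11), giving (3*c+15*k-2*m)*(c-15*k+13*m+11).

(3*c+15*k-2*m)*(4*c+2*m+15)*(c-15*k+13*m+11)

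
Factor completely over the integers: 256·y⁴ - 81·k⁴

Write as (16·y²)² − (9·k²)², then factor 16·y² - 9·k² once more.

(4·y - 3·k)·(4·y + 3·k)·(16·y² + 9·k²)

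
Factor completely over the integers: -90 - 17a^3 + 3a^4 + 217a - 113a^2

Among the possible rational roots, a = 9 is a root, so (a - 9) is a factor; dividing leaves 3a^3 + 10a^2 - 23a + 10.
Then a = 2/3 is a root, so (3a - 2) divides it; the quotient is a^2 + 4a - 5.
The remaining quadratic factors as (a - 1)(a + 5).

(3a - 2)(a + 5)(a - 1)(a - 9)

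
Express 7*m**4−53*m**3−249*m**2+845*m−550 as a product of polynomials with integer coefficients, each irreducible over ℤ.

Trying the rational-root candidates, m = −5 is a root, giving the factor (m+5) and quotient 7*m**3−88*m**2+191*m−110.
Next, m = 10 is a root, giving the factor (m−10) and quotient 7*m**2−18*m+11.
The remaining quadratic factors as (7*m−11)(m−1).

(7*m−11)*(m+5)*(m−1)*(m−10)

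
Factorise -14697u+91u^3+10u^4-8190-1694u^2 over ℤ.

(2u+15)(5u+3)(u+14)(u-13)

By the rational root theorem, u = -3/5 is a root, giving the factor (5u+3) and quotient 2u^3+17u^2-349u-2730.
Next, u = -14 is a root, giving the factor (u+14) and quotient 2u^2-11u-195.
The remaining quadratic factors as (2u+15)(u-13).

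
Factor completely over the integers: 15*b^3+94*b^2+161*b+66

(3*b+11)*(5*b+3)*(b+2)

Testing divisors of the constant over divisors of the leading coefficient, b = -2 is a root, giving the factor (b+2) and quotient 15*b^2+64*b+33.
The remaining quadratic factors as (3*b+11)(5*b+3).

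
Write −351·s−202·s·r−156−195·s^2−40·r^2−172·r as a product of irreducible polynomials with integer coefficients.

Group: −15·s·(13·s+10·r+13) + (−4·r−12)·(13·s+10·r+13); both groups contain (13·s+10·r+13).

−(13·s+10·r+13)·(15·s+4·r+12)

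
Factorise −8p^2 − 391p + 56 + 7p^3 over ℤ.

(7p − 1)(p + 7)(p − 8)

Trying the rational-root candidates, p = −7 is a root, giving the factor (p + 7) and quotient 7p^2 − 57p + 8.
The remaining quadratic factors as (7p − 1)(p − 8).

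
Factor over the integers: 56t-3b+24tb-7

Group as (24tb+56t) + (-3b-7) = 8t(3b+7) - (3b+7).
Both groups share the factor (3b+7).

(3b+7)(8t-1)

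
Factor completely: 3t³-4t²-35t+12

Trying the rational-root candidates, t = -3 is a root, giving the factor (t+3) and quotient 3t²-13t+4.
The remaining quadratic factors as (t-4)(3t-1).

(3t-1)(t+3)(t-4)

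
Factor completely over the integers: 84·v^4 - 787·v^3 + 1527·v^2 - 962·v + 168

Testing divisors of the constant over divisors of the leading coefficient, v = 4/3 is a root, so (3·v - 4) divides it; the quotient is 28·v^3 - 225·v^2 + 209·v - 42.
Continuing, v = 3/4 is a root, giving the factor (4·v - 3) and quotient 7·v^2 - 51·v + 14.
The remaining quadratic factors as (v - 7)(7·v - 2).

(3·v - 4)·(4·v - 3)·(7·v - 2)·(v - 7)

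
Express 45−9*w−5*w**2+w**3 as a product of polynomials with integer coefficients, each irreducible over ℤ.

Among the possible rational roots, w = 3 is a root, so (w−3) is a factor; dividing leaves w**2−2*w−15.
The remaining quadratic factors as (w+3)(w−5).

(w+3)*(w−3)*(w−5)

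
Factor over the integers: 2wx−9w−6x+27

(2x−9)(w−3)

Group as (2wx−9w) + (−6x+27) = w(2x−9) − 3(2x−9).
Both groups share the factor (2x−9).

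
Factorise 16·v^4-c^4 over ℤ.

(2·v-c)·(2·v+c)·(4·v^2+c^2)

Write as (4·v^2)² − (c^2)², then factor 4·v^2-c^2 once more.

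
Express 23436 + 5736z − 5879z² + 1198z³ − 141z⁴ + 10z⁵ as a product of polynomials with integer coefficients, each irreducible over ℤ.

(2z − 9)(5z + 7)(z − 6)(z² − 5z + 62)

Testing divisors of the constant over divisors of the leading coefficient, z = 9/2 is a root, so (2z − 9) divides it; the quotient is 5z⁴ − 48z³ + 383z² − 1216z − 2604.
Then z = 6 is a root, giving the factor (z − 6) and quotient 5z³ − 18z² + 275z + 434.
Then z = −7/5 is a root, so (5z + 7) divides it; the quotient is z² − 5z + 62.
The quadratic z² − 5z + 62 has discriminant −223 < 0 and is irreducible over ℤ.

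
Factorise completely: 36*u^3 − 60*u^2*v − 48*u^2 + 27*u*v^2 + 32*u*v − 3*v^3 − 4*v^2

Group: 3*u*(12*u^2 − 8*u*v + v^2) + (−3*v − 4)*(12*u^2 − 8*u*v + v^2); both groups contain (12*u^2 − 8*u*v + v^2), so (3*u − 3*v − 4) is a factor with cofactor 12*u^2 − 8*u*v + v^2.
The cofactor groups again: 12*u^2 − 8*u*v + v^2 = 6*u*(2*u − v) − v*(2*u − v); both groups contain (2*u − v), giving (6*u − v)*(2*u − v).

(2*u − v)*(3*u − 3*v − 4)*(6*u − v)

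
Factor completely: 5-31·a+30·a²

Need a pair with product 30·5 = 150 and sum -31: that's -25 and -6.
Split the middle term: 30·a²-25·a - 6·a+5 = 5·a·(6·a-5) - (6·a-5).

(5·a-1)·(6·a-5)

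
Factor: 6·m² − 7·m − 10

(6·m + 5)·(m − 2)

Need a pair with product 6·(−10) = −60 and sum −7: that's 5 and −12.
Split the middle term: 6·m² + 5·m − 12·m − 10 = m·(6·m + 5) − 2·(6·m + 5).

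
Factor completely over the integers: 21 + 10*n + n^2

(n + 3)*(n + 7)

Two integers with product 21 and sum 10 are 3 and 7.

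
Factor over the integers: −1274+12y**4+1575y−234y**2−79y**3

Testing divisors of the constant over divisors of the leading coefficient, y = −14/3 is a root, so (3y+14) divides it; the quotient is 4y**3−45y**2+132y−91.
Then y = 1 is a root, so (y−1) divides it; the quotient is 4y**2−41y+91.
The remaining quadratic factors as (y−7)(4y−13).

(3y+14)(4y−13)(y−1)(y−7)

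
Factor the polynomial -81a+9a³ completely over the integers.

Factor out 9a, leaving a²-9, which is a difference of two squares.

9a(a+3)(a-3)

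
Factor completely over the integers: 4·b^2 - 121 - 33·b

(4·b + 11)·(b - 11)

Need a pair with product 4·(-121) = -484 and sum -33: that's -44 and 11.
Split the middle term: 4·b^2 - 44·b + 11·b - 121 = 4·b·(b - 11) + 11·(b - 11).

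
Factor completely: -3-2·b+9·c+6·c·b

Group as (6·c·b+9·c) + (-2·b-3) = 3·c·(2·b+3) - (2·b+3).
Both groups share the factor (2·b+3).

(2·b+3)·(3·c-1)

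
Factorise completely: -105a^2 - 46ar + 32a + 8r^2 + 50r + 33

-(15a - 2r - 11)(7a + 4r + 3)

Group: -7a(15a - 2r - 11) + (-4r - 3)(15a - 2r - 11); both groups contain (15a - 2r - 11).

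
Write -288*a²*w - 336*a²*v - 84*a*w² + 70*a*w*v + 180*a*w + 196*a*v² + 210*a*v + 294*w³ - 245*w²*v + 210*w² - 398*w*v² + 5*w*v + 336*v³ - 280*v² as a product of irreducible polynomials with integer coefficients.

Group: 6*a*(-48*a*w - 56*a*v + 42*w² + 13*w*v + 30*w - 42*v² + 35*v) + (7*w - 8*v)*(-48*a*w - 56*a*v + 42*w² + 13*w*v + 30*w - 42*v² + 35*v); both groups contain (-48*a*w - 56*a*v + 42*w² + 13*w*v + 30*w - 42*v² + 35*v), so (6*a + 7*w - 8*v) is a factor with cofactor -48*a*w - 56*a*v + 42*w² + 13*w*v + 30*w - 42*v² + 35*v.
The cofactor groups again: -48*a*w - 56*a*v + 42*w² + 13*w*v + 30*w - 42*v² + 35*v = -8*a*(6*w + 7*v) + (7*w - 6*v + 5)*(6*w + 7*v); both groups contain (6*w + 7*v), giving -(8*a - 7*w + 6*v - 5)*(6*w + 7*v).

-(6*a + 7*w - 8*v)*(6*w + 7*v)*(8*a - 7*w + 6*v - 5)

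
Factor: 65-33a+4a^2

Need a pair with product 4·65 = 260 and sum -33: that's -20 and -13.
Split the middle term: 4a^2-20a - 13a+65 = 4a(a-5) - 13(a-5).

(4a-13)(a-5)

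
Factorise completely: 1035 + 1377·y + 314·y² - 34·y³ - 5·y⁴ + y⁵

Trying the rational-root candidates, y = -3 is a root, giving the factor (y + 3) and quotient y⁴ - 8·y³ - 10·y² + 344·y + 345.
Next, y = -1 is a root, so (y + 1) divides it; the quotient is y³ - 9·y² - y + 345.
Continuing, y = -5 is a root, so (y + 5) divides it; the quotient is y² - 14·y + 69.
The quadratic y² - 14·y + 69 has discriminant -80 < 0 and is irreducible over ℤ.

(y + 1)·(y + 3)·(y + 5)·(y² - 14·y + 69)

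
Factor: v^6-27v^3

v^3(v-3)(v^2+3v+9)

Factor out v^3 first: what remains is v^3-27.
Recognize a difference of cubes with the parts v and 3.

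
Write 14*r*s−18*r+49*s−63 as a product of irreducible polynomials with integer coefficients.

(2*r+7)*(7*s−9)

Group as (14*r*s−18*r) + (49*s−63) = 2*r*(7*s−9) + 7*(7*s−9).
Both groups share the factor (7*s−9).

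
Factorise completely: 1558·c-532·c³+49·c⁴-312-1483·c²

(7·c-2)·(7·c-4)·(c+3)·(c-13)

By the rational root theorem, c = 2/7 is a root, so (7·c-2) divides it; the quotient is 7·c³-74·c²-233·c+156.
Then c = -3 is a root, so (c+3) divides it; the quotient is 7·c²-95·c+52.
The remaining quadratic factors as (7·c-4)(c-13).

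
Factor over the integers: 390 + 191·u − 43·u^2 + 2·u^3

(2·u + 3)·(u − 10)·(u − 13)

Trying the rational-root candidates, u = −3/2 is a root, so (2·u + 3) divides it; the quotient is u^2 − 23·u + 130.
The remaining quadratic factors as (u − 10)(u − 13).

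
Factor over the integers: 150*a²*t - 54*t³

Pull out the common factor 6*t; 25*a² - 9*t² is a difference of squares.

6*t*(5*a + 3*t)*(5*a - 3*t)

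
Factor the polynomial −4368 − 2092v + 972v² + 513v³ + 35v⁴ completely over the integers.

(5v + 14)(7v + 13)(v + 12)(v − 2)

Among the possible rational roots, v = −12 is a root, so (v + 12) divides it; the quotient is 35v³ + 93v² − 144v − 364.
Continuing, v = 2 is a root, so (v − 2) divides it; the quotient is 35v² + 163v + 182.
The remaining quadratic factors as (7v + 13)(5v + 14).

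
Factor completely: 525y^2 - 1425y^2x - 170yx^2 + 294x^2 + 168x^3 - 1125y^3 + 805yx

Group: 5y(-225y^2 - 150yx + 105y + 56x^2 + 98x) + 3x(-225y^2 - 150yx + 105y + 56x^2 + 98x); both groups contain (-225y^2 - 150yx + 105y + 56x^2 + 98x), so (5y + 3x) is a factor with cofactor -225y^2 - 150yx + 105y + 56x^2 + 98x.
The cofactor groups again: -225y^2 - 150yx + 105y + 56x^2 + 98x = -15y(15y + 14x) + (4x + 7)(15y + 14x); both groups contain (15y + 14x), giving -(15y - 4x - 7)(15y + 14x).

-(15y - 4x - 7)(15y + 14x)(5y + 3x)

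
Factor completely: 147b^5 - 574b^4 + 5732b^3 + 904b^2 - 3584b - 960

Among the possible rational roots, b = -2/7 is a root, so (7b + 2) divides it; the quotient is 21b^4 - 88b^3 + 844b^2 - 112b - 480.
Continuing, b = 6/7 is a root, so (7b - 6) is a factor; dividing leaves 3b^3 - 10b^2 + 112b + 80.
Continuing, b = -2/3 is a root, so (3b + 2) is a factor; dividing leaves b^2 - 4b + 40.
The quadratic b^2 - 4b + 40 has discriminant -144 < 0 and is irreducible over ℤ.

(3b + 2)(7b + 2)(7b - 6)(b^2 - 4b + 40)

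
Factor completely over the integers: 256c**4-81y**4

Write as (16c**2)² − (9y**2)², then factor 16c**2-9y**2 once more.

(4c+3y)(4c-3y)(16c**2+9y**2)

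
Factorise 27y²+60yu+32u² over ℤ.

(3y+4u)(9y+8u)

Group: 9y(3y+4u) + 8u(3y+4u); both groups contain (3y+4u).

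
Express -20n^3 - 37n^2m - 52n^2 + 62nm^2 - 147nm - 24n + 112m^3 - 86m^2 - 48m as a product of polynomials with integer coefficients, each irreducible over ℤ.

-(4n - 7m + 8)(n + 2m)(5n + 8m + 3)

Group: 5n(-4n^2 - nm - 8n + 14m^2 - 16m) + (8m + 3)(-4n^2 - nm - 8n + 14m^2 - 16m); both groups contain (-4n^2 - nm - 8n + 14m^2 - 16m), so (5n + 8m + 3) is a factor with cofactor -4n^2 - nm - 8n + 14m^2 - 16m.
The cofactor groups again: -4n^2 - nm - 8n + 14m^2 - 16m = -4n(n + 2m) + (7m - 8)(n + 2m); both groups contain (n + 2m), giving -(4n - 7m + 8)(n + 2m).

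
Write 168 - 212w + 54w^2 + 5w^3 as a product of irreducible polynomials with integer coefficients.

(5w - 6)(w + 14)(w - 2)

By the rational root theorem, w = 2 is a root, so (w - 2) divides it; the quotient is 5w^2 + 64w - 84.
The remaining quadratic factors as (w + 14)(5w - 6).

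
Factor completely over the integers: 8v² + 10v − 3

(2v + 3)(4v − 1)

Need a pair with product 8·(−3) = −24 and sum 10: that's −2 and 12.
Split the middle term: 8v² − 2v + 12v − 3 = 2v(4v − 1) + 3(4v − 1).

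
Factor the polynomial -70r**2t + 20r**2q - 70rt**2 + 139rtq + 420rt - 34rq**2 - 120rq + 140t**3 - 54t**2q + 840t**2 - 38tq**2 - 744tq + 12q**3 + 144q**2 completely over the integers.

Group: 7t(-10r**2 - 10rt + 17rq + 60r + 20t**2 - 2tq + 120t - 6q**2 - 72q) - 2q(-10r**2 - 10rt + 17rq + 60r + 20t**2 - 2tq + 120t - 6q**2 - 72q); both groups contain (-10r**2 - 10rt + 17rq + 60r + 20t**2 - 2tq + 120t - 6q**2 - 72q), so (7t - 2q) is a factor with cofactor -10r**2 - 10rt + 17rq + 60r + 20t**2 - 2tq + 120t - 6q**2 - 72q.
The cofactor groups again: -10r**2 - 10rt + 17rq + 60r + 20t**2 - 2tq + 120t - 6q**2 - 72q = -2r(5r + 10t - 6q) + (2t + q + 12)(5r + 10t - 6q); both groups contain (5r + 10t - 6q), giving -(2r - 2t - q - 12)(5r + 10t - 6q).

-(7t - 2q)(5r + 10t - 6q)(2r - 2t - q - 12)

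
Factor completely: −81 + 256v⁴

Write as (16v²)² − (9)², then factor 16v² − 9 once more.

(4v + 3)(4v − 3)(16v² + 9)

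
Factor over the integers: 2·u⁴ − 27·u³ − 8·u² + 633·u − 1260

Among the possible rational roots, u = −5 is a root, so (u + 5) divides it; the quotient is 2·u³ − 37·u² + 177·u − 252.
Then u = 12 is a root, so (u − 12) is a factor; dividing leaves 2·u² − 13·u + 21.
The remaining quadratic factors as (u − 3)(2·u − 7).

(2·u − 7)·(u + 5)·(u − 12)·(u − 3)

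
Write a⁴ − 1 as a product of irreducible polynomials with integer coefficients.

(a + 1)(a − 1)(a² + 1)

(a)⁴ − (1)⁴ = ((a)² − (1)²)((a)² + (1)²); the first factor splits again, the second (a² + 1) is irreducible.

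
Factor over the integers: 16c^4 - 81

Write as (4c^2)² − (9)², then factor 4c^2 - 9 once more.

(2c + 3)(2c - 3)(4c^2 + 9)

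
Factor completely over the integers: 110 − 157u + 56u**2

(7u − 10)(8u − 11)

Need a pair with product 56·110 = 6160 and sum −157: that's −80 and −77.
Split the middle term: 56u**2 − 80u − 77u + 110 = 8u(7u − 10) − 11(7u − 10).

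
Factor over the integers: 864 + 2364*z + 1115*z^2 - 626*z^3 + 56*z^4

(2*z - 9)*(4*z + 3)*(7*z + 4)*(z - 8)

Testing divisors of the constant over divisors of the leading coefficient, z = 8 is a root, giving the factor (z - 8) and quotient 56*z^3 - 178*z^2 - 309*z - 108.
Continuing, z = -3/4 is a root, so (4*z + 3) is a factor; dividing leaves 14*z^2 - 55*z - 36.
The remaining quadratic factors as (7*z + 4)(2*z - 9).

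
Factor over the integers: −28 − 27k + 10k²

Need a pair with product 10·(−28) = −280 and sum −27: that's −35 and 8.
Split the middle term: 10k² − 35k + 8k − 28 = 5k(2k − 7) + 4(2k − 7).

(2k − 7)(5k + 4)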